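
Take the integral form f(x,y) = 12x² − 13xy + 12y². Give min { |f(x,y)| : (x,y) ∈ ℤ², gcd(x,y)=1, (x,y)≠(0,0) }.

translate: b→11 (≡-13 mod 24), so (12,-13,12)→(12,11,11)
flip: (12,11,11)→(11,-11,12)
translate: b→11 (≡-11 mod 22), so (11,-11,12)→(11,11,12)
reduced (well bottom): (11,11,12) with a≤c, −a<b≤a
well minimum = a = 11

11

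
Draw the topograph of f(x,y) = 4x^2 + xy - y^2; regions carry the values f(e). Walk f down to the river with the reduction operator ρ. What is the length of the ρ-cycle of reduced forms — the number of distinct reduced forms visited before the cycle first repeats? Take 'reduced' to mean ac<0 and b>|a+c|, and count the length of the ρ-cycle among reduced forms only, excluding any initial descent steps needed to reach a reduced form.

D = 17, ⌊√D⌋ = 4
descent: ρ → (-1,3,2)  [lands on river]
river: ρ → (2,1,-2)
river: ρ → (-2,3,1)
river: ρ → (1,3,-2)
river: ρ → (-2,1,2)
river: ρ → (2,3,-1)
ρ-cycle length = 6 (tail of 1 descent step not counted)

6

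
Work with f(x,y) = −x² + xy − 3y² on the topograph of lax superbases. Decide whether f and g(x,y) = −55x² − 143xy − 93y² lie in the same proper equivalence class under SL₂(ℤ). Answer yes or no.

D₁ = -11, D₂ = -11
f is negative-definite; reduce −f:
−f: translate: b→1 (≡-1 mod 2), so (1,-1,3)→(1,1,3)
−f: reduced (well bottom): (1,1,3) with a≤c, −a<b≤a
flip sign back: reduced form of f is (-1,-1,-3)
g is negative-definite; reduce −g:
−g: translate: b→33 (≡143 mod 110), so (55,143,93)→(55,33,5)
−g: flip: (55,33,5)→(5,-33,55)
−g: translate: b→-3 (≡-33 mod 10), so (5,-33,55)→(5,-3,1)
−g: flip: (5,-3,1)→(1,3,5)
−g: translate: b→1 (≡3 mod 2), so (1,3,5)→(1,1,3)
−g: reduced (well bottom): (1,1,3) with a≤c, −a<b≤a
flip sign back: reduced form of g is (-1,-1,-3)
reduced forms (-1, -1, -3) vs (-1, -1, -3) ⇒ equivalent

yes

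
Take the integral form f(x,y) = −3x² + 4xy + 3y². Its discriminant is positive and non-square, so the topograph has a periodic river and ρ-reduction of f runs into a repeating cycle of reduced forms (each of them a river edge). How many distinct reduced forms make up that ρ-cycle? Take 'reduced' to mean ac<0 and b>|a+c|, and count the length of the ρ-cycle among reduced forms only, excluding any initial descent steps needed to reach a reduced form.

D = 52, ⌊√D⌋ = 7
river: ρ → (3,2,-4)
river: ρ → (-4,6,1)
river: ρ → (1,6,-4)
river: ρ → (-4,2,3)
river: ρ → (3,4,-3)
river: ρ → (-3,2,4)
river: ρ → (4,6,-1)
river: ρ → (-1,6,4)
river: ρ → (4,2,-3)
river: ρ → (-3,4,3)
ρ-cycle length = 10 (tail of 0 descent steps not counted)

10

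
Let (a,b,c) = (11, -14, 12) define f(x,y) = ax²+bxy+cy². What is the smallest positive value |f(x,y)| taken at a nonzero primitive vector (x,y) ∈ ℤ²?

translate: b→8 (≡-14 mod 22), so (11,-14,12)→(11,8,9)
flip: (11,8,9)→(9,-8,11)
reduced (well bottom): (9,-8,11) with a≤c, −a<b≤a
well minimum = a = 9

9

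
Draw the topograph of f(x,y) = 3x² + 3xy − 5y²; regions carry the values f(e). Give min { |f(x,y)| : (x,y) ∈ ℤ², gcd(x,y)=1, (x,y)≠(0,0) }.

river: ρ → (-5,7,1)
river: ρ → (1,7,-5)
river: ρ → (-5,3,3)
river: ρ → (3,3,-5)
closes: descent 0, river 4
min |a| on river = 1

1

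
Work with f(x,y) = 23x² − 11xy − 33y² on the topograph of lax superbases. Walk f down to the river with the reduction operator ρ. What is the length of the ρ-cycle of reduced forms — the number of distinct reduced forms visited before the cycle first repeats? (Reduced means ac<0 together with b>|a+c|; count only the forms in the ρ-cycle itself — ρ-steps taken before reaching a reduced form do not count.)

D = 3157, ⌊√D⌋ = 56
descent: ρ → (-33,11,23)  [lands on river]
river: ρ → (23,35,-21)
river: ρ → (-21,49,9)
river: ρ → (9,41,-41)
river: ρ → (-41,41,9)
river: ρ → (9,49,-21)
river: ρ → (-21,35,23)
river: ρ → (23,11,-33)
river: ρ → (-33,55,1)
river: ρ → (1,55,-33)
ρ-cycle length = 10 (tail of 1 descent step not counted)

10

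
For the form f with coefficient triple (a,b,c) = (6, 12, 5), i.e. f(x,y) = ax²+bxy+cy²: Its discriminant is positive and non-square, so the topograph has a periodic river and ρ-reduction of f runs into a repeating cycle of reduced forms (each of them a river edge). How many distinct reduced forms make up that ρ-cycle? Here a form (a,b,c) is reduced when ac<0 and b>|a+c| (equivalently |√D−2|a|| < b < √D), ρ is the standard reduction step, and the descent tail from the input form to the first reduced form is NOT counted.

D = 24, ⌊√D⌋ = 4
descent: ρ → (5,-2,-1)
descent: ρ → (-1,4,2)  [lands on river]
river: ρ → (2,4,-1)
ρ-cycle length = 2 (tail of 2 descent steps not counted)

2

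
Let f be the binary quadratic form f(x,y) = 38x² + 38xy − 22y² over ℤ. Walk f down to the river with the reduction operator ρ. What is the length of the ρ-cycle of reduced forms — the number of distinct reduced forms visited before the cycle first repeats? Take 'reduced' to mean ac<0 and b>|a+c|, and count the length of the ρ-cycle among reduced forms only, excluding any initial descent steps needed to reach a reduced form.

D = 4788, ⌊√D⌋ = 69
river: ρ → (-22,50,26)
river: ρ → (26,54,-18)
river: ρ → (-18,54,26)
river: ρ → (26,50,-22)
river: ρ → (-22,38,38)
river: ρ → (38,38,-22)
ρ-cycle length = 6 (tail of 0 descent steps not counted)

6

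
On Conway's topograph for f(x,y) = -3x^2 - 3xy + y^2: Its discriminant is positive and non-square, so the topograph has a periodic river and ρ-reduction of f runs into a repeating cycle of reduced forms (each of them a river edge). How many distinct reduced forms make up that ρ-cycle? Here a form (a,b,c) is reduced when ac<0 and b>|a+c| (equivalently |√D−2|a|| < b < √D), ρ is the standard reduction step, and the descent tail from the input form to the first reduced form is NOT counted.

D = 21, ⌊√D⌋ = 4
descent: ρ → (1,3,-3)  [lands on river]
river: ρ → (-3,3,1)
ρ-cycle length = 2 (tail of 1 descent step not counted)

2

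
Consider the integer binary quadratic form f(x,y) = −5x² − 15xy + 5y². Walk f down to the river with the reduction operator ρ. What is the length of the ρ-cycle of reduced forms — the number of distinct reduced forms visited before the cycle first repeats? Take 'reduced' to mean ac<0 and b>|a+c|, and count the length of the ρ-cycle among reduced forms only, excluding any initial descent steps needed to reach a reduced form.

D = 325, ⌊√D⌋ = 18
descent: ρ → (5,15,-5)  [lands on river]
river: ρ → (-5,15,5)
ρ-cycle length = 2 (tail of 1 descent step not counted)

2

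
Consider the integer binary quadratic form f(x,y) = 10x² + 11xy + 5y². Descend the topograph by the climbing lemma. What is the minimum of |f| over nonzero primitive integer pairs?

translate: b→-9 (≡11 mod 20), so (10,11,5)→(10,-9,4)
flip: (10,-9,4)→(4,9,10)
translate: b→1 (≡9 mod 8), so (4,9,10)→(4,1,5)
reduced (well bottom): (4,1,5) with a≤c, −a<b≤a
well minimum = a = 4

4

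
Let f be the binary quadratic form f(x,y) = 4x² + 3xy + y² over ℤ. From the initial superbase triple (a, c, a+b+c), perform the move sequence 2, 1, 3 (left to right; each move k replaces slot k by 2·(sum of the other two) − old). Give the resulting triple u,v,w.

start (4,1,8) = (f(1,0),f(0,1),f(1,1))
replace slot 2: 2·(4+8) − 1 = 23 → (4,23,8)
replace slot 1: 2·(23+8) − 4 = 58 → (58,23,8)
replace slot 3: 2·(58+23) − 8 = 154 → (58,23,154)

58,23,154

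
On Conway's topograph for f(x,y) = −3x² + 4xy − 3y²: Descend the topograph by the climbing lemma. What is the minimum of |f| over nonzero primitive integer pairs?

translate: b→2 (≡-4 mod 6), so (3,-4,3)→(3,2,2)
flip: (3,2,2)→(2,-2,3)
translate: b→2 (≡-2 mod 4), so (2,-2,3)→(2,2,3)
reduced (well bottom): (2,2,3) with a≤c, −a<b≤a
well minimum |f| = |-2| = 2 (negative-definite)

2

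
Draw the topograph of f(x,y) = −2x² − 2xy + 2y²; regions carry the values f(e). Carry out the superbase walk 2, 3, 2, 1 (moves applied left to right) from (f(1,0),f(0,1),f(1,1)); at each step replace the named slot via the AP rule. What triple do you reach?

start (-2,2,-2) = (f(1,0),f(0,1),f(1,1))
replace slot 2: 2·((-2)+(-2)) − 2 = -10 → (-2,-10,-2)
replace slot 3: 2·((-2)+(-10)) − (-2) = -22 → (-2,-10,-22)
replace slot 2: 2·((-2)+(-22)) − (-10) = -38 → (-2,-38,-22)
replace slot 1: 2·((-38)+(-22)) − (-2) = -118 → (-118,-38,-22)

-118,-38,-22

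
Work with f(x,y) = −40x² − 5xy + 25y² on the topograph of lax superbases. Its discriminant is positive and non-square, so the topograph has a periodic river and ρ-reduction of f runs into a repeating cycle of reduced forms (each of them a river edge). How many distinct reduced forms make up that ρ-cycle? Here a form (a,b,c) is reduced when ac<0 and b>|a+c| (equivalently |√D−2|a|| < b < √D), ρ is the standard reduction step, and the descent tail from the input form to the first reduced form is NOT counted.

D = 4025, ⌊√D⌋ = 63
descent: ρ → (25,55,-10)  [lands on river]
river: ρ → (-10,45,50)
river: ρ → (50,55,-5)
river: ρ → (-5,55,50)
river: ρ → (50,45,-10)
river: ρ → (-10,55,25)
river: ρ → (25,45,-20)
river: ρ → (-20,35,35)
river: ρ → (35,35,-20)
river: ρ → (-20,45,25)
ρ-cycle length = 10 (tail of 1 descent step not counted)

10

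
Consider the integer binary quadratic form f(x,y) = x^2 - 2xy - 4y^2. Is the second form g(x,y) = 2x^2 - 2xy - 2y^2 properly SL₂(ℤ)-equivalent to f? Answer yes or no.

D₁ = 20, D₂ = 20
river cycle of f (length 2): (1, 4, -1), (-1, 4, 1)
river cycle of g (length 2): (-2, 2, 2), (2, 2, -2)
cycles differ ⇒ inequivalent

no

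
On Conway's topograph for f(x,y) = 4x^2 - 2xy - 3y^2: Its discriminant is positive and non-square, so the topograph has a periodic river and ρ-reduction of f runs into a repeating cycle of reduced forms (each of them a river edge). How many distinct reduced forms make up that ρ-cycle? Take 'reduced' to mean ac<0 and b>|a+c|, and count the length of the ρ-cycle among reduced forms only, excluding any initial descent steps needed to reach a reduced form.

D = 52, ⌊√D⌋ = 7
descent: ρ → (-3,2,4)  [lands on river]
river: ρ → (4,6,-1)
river: ρ → (-1,6,4)
river: ρ → (4,2,-3)
river: ρ → (-3,4,3)
river: ρ → (3,2,-4)
river: ρ → (-4,6,1)
river: ρ → (1,6,-4)
river: ρ → (-4,2,3)
river: ρ → (3,4,-3)
ρ-cycle length = 10 (tail of 1 descent step not counted)

10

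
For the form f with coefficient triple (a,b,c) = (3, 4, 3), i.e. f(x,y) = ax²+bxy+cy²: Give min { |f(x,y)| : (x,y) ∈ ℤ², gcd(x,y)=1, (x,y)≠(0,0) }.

translate: b→-2 (≡4 mod 6), so (3,4,3)→(3,-2,2)
flip: (3,-2,2)→(2,2,3)
reduced (well bottom): (2,2,3) with a≤c, −a<b≤a
well minimum = a = 2

2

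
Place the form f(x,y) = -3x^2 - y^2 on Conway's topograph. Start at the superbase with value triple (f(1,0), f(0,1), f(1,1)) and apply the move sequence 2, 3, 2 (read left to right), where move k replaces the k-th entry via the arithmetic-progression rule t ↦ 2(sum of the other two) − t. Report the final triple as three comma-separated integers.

start (-3,-1,-4) = (f(1,0),f(0,1),f(1,1))
replace slot 2: 2·((-3)+(-4)) − (-1) = -13 → (-3,-13,-4)
replace slot 3: 2·((-3)+(-13)) − (-4) = -28 → (-3,-13,-28)
replace slot 2: 2·((-3)+(-28)) − (-13) = -49 → (-3,-49,-28)

-3,-49,-28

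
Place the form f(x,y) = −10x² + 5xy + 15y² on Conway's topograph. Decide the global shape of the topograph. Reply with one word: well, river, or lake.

D = b²−4ac = 5² − 4·(-10)·15 = 625
D = 25² is a perfect square ⇒ form factors over ℤ ⇒ lakes

lake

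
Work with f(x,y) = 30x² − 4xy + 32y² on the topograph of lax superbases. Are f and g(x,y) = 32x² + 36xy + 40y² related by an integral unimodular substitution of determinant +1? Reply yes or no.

D₁ = -3824, D₂ = -3824
f: reduced (well bottom): (30,-4,32) with a≤c, −a<b≤a
g: translate: b→-28 (≡36 mod 64), so (32,36,40)→(32,-28,36)
g: reduced (well bottom): (32,-28,36) with a≤c, −a<b≤a
reduced forms (30, -4, 32) vs (32, -28, 36) ⇒ inequivalent

no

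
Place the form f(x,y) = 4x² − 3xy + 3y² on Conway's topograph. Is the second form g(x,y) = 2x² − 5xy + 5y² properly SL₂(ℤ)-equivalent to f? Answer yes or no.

D₁ = -39, D₂ = -15
discriminants differ ⇒ not SL₂(ℤ)-equivalent

no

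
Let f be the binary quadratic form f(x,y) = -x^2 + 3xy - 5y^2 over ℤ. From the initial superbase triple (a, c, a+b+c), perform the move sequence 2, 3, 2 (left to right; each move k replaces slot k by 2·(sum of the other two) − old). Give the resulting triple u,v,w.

start (-1,-5,-3) = (f(1,0),f(0,1),f(1,1))
replace slot 2: 2·((-1)+(-3)) − (-5) = -3 → (-1,-3,-3)
replace slot 3: 2·((-1)+(-3)) − (-3) = -5 → (-1,-3,-5)
replace slot 2: 2·((-1)+(-5)) − (-3) = -9 → (-1,-9,-5)

-1,-9,-5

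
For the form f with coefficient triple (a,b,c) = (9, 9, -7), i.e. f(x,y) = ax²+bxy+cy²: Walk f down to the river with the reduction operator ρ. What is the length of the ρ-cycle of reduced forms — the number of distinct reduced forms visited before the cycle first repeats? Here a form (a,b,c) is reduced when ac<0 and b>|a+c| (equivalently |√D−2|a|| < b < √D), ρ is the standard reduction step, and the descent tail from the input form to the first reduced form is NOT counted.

D = 333, ⌊√D⌋ = 18
river: ρ → (-7,5,11)
river: ρ → (11,17,-1)
river: ρ → (-1,17,11)
river: ρ → (11,5,-7)
river: ρ → (-7,9,9)
river: ρ → (9,9,-7)
ρ-cycle length = 6 (tail of 0 descent steps not counted)

6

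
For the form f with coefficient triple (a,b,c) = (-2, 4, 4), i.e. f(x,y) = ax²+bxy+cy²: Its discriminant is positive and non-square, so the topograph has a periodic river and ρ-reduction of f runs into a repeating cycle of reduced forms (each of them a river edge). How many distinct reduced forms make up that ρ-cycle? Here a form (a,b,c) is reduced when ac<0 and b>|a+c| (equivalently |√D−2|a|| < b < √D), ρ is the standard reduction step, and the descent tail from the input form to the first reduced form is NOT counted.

D = 48, ⌊√D⌋ = 6
river: ρ → (4,4,-2)
river: ρ → (-2,4,4)
ρ-cycle length = 2 (tail of 0 descent steps not counted)

2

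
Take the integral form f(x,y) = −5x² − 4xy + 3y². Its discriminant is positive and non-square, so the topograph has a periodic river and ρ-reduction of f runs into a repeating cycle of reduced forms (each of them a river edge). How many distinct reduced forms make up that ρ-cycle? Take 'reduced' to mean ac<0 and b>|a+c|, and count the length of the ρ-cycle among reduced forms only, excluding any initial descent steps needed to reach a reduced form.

D = 76, ⌊√D⌋ = 8
descent: ρ → (3,4,-5)  [lands on river]
river: ρ → (-5,6,2)
river: ρ → (2,6,-5)
river: ρ → (-5,4,3)
river: ρ → (3,8,-1)
river: ρ → (-1,8,3)
ρ-cycle length = 6 (tail of 1 descent step not counted)

6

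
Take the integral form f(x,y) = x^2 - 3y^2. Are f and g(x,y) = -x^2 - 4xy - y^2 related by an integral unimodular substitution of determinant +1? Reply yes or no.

D₁ = 12, D₂ = 12
river cycle of f (length 2): (1, 2, -2), (-2, 2, 1)
river cycle of g (length 2): (-1, 2, 2), (2, 2, -1)
cycles differ ⇒ inequivalent

no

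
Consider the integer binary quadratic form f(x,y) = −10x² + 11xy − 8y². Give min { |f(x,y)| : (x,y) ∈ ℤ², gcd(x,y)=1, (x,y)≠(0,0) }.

translate: b→9 (≡-11 mod 20), so (10,-11,8)→(10,9,7)
flip: (10,9,7)→(7,-9,10)
translate: b→5 (≡-9 mod 14), so (7,-9,10)→(7,5,8)
reduced (well bottom): (7,5,8) with a≤c, −a<b≤a
well minimum |f| = |-7| = 7 (negative-definite)

7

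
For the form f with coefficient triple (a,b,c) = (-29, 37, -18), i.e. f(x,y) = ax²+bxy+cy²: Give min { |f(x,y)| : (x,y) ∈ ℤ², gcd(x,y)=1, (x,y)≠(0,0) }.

translate: b→21 (≡-37 mod 58), so (29,-37,18)→(29,21,10)
flip: (29,21,10)→(10,-21,29)
translate: b→-1 (≡-21 mod 20), so (10,-21,29)→(10,-1,18)
reduced (well bottom): (10,-1,18) with a≤c, −a<b≤a
well minimum |f| = |-10| = 10 (negative-definite)

10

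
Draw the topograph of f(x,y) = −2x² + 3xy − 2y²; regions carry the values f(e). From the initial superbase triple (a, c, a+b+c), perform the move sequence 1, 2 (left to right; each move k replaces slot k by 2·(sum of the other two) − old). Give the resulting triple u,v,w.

start (-2,-2,-1) = (f(1,0),f(0,1),f(1,1))
replace slot 1: 2·((-2)+(-1)) − (-2) = -4 → (-4,-2,-1)
replace slot 2: 2·((-4)+(-1)) − (-2) = -8 → (-4,-8,-1)

-4,-8,-1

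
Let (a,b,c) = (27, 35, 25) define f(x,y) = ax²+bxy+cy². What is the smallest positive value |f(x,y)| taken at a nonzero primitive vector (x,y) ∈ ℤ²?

translate: b→-19 (≡35 mod 54), so (27,35,25)→(27,-19,17)
flip: (27,-19,17)→(17,19,27)
translate: b→-15 (≡19 mod 34), so (17,19,27)→(17,-15,25)
reduced (well bottom): (17,-15,25) with a≤c, −a<b≤a
well minimum = a = 17

17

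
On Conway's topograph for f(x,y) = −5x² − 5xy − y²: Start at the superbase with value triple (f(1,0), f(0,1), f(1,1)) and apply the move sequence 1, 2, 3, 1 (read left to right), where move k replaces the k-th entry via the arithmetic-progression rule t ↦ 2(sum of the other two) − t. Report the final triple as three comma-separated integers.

start (-5,-1,-11) = (f(1,0),f(0,1),f(1,1))
replace slot 1: 2·((-1)+(-11)) − (-5) = -19 → (-19,-1,-11)
replace slot 2: 2·((-19)+(-11)) − (-1) = -59 → (-19,-59,-11)
replace slot 3: 2·((-19)+(-59)) − (-11) = -145 → (-19,-59,-145)
replace slot 1: 2·((-59)+(-145)) − (-19) = -389 → (-389,-59,-145)

-389,-59,-145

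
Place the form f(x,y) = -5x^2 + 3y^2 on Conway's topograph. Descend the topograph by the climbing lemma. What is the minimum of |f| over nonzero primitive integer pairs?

descent: ρ → (3,6,-2)  [lands on river]
river: ρ → (-2,6,3)
closes: descent 1, river 2
min |a| on river = 2

2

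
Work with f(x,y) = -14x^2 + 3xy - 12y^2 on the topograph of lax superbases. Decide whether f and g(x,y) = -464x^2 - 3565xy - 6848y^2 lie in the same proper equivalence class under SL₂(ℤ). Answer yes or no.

D₁ = -663, D₂ = -663
f is negative-definite; reduce −f:
−f: flip: (14,-3,12)→(12,3,14)
−f: reduced (well bottom): (12,3,14) with a≤c, −a<b≤a
flip sign back: reduced form of f is (-12,-3,-14)
g is negative-definite; reduce −g:
−g: translate: b→-147 (≡3565 mod 928), so (464,3565,6848)→(464,-147,12)
−g: flip: (464,-147,12)→(12,147,464)
−g: translate: b→3 (≡147 mod 24), so (12,147,464)→(12,3,14)
−g: reduced (well bottom): (12,3,14) with a≤c, −a<b≤a
flip sign back: reduced form of g is (-12,-3,-14)
reduced forms (-12, -3, -14) vs (-12, -3, -14) ⇒ equivalent

yes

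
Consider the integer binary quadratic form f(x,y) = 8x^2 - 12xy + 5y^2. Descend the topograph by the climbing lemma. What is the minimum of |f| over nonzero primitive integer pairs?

translate: b→4 (≡-12 mod 16), so (8,-12,5)→(8,4,1)
flip: (8,4,1)→(1,-4,8)
translate: b→0 (≡-4 mod 2), so (1,-4,8)→(1,0,4)
reduced (well bottom): (1,0,4) with a≤c, −a<b≤a
well minimum = a = 1

1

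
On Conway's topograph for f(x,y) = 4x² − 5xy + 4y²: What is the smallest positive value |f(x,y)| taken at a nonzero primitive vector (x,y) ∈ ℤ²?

translate: b→3 (≡-5 mod 8), so (4,-5,4)→(4,3,3)
flip: (4,3,3)→(3,-3,4)
translate: b→3 (≡-3 mod 6), so (3,-3,4)→(3,3,4)
reduced (well bottom): (3,3,4) with a≤c, −a<b≤a
well minimum = a = 3

3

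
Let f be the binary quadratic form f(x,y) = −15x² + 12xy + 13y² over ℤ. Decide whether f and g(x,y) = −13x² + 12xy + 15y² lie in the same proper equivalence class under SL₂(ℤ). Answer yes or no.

D₁ = 924, D₂ = 924
river cycle of f (length 8): (13, 14, -14), (-14, 14, 13), (13, 12, -15), (-15, 18, 10), (10, 22, -11), (-11, 22, 10), (10, 18, -15), (-15, 12, 13)
river cycle of g (length 8): (15, 18, -10), (-10, 22, 11), (11, 22, -10), (-10, 18, 15), (15, 12, -13), (-13, 14, 14), (14, 14, -13), (-13, 12, 15)
cycles differ ⇒ inequivalent

no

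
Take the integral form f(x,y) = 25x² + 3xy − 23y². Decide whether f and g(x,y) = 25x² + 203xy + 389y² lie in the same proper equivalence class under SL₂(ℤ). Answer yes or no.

D₁ = 2309, D₂ = 2309
river cycle of f (length 14): (-23, 43, 5), (5, 47, -5), (-5, 43, 23), (23, 3, -25), (-25, 47, 1), (1, 47, -25), (-25, 3, 23), (23, 43, -5), (-5, 47, 5), (5, 43, -23), … (4 more)
river cycle of g (length 14): (25, 3, -23), (-23, 43, 5), (5, 47, -5), (-5, 43, 23), (23, 3, -25), (-25, 47, 1), (1, 47, -25), (-25, 3, 23), (23, 43, -5), (-5, 47, 5), … (4 more)
cycles coincide ⇒ equivalent

yes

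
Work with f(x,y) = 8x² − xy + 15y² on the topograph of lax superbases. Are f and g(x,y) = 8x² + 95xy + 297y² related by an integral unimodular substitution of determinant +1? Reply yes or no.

D₁ = -479, D₂ = -479
f: reduced (well bottom): (8,-1,15) with a≤c, −a<b≤a
g: translate: b→-1 (≡95 mod 16), so (8,95,297)→(8,-1,15)
g: reduced (well bottom): (8,-1,15) with a≤c, −a<b≤a
reduced forms (8, -1, 15) vs (8, -1, 15) ⇒ equivalent

yes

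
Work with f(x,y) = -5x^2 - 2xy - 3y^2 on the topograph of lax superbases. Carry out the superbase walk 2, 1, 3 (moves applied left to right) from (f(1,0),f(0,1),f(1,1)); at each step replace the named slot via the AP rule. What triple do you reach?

start (-5,-3,-10) = (f(1,0),f(0,1),f(1,1))
replace slot 2: 2·((-5)+(-10)) − (-3) = -27 → (-5,-27,-10)
replace slot 1: 2·((-27)+(-10)) − (-5) = -69 → (-69,-27,-10)
replace slot 3: 2·((-69)+(-27)) − (-10) = -182 → (-69,-27,-182)

-69,-27,-182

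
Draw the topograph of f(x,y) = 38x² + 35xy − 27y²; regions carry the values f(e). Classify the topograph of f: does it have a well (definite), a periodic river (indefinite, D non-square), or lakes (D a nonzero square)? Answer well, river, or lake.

D = b²−4ac = 35² − 4·38·(-27) = 5329
D = 73² is a perfect square ⇒ form factors over ℤ ⇒ lakes

lake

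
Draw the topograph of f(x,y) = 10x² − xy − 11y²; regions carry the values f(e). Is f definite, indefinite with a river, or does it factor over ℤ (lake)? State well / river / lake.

D = b²−4ac = (-1)² − 4·10·(-11) = 441
D = 21² is a perfect square ⇒ form factors over ℤ ⇒ lakes

lake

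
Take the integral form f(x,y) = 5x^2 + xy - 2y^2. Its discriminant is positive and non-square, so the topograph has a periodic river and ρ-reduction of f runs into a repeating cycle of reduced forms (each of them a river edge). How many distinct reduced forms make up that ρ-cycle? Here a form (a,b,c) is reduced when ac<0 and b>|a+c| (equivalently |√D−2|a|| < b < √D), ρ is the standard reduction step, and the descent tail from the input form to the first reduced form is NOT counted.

D = 41, ⌊√D⌋ = 6
descent: ρ → (-2,3,4)  [lands on river]
river: ρ → (4,5,-1)
river: ρ → (-1,5,4)
river: ρ → (4,3,-2)
river: ρ → (-2,5,2)
river: ρ → (2,3,-4)
river: ρ → (-4,5,1)
river: ρ → (1,5,-4)
river: ρ → (-4,3,2)
river: ρ → (2,5,-2)
ρ-cycle length = 10 (tail of 1 descent step not counted)

10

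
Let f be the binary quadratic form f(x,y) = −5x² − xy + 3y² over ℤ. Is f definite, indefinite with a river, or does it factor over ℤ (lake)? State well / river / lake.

D = b²−4ac = (-1)² − 4·(-5)·3 = 61
D > 0 non-square ⇒ indefinite ⇒ periodic river

river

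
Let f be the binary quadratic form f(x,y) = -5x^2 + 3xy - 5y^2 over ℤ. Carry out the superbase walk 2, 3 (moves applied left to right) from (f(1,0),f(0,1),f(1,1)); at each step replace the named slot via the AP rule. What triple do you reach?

start (-5,-5,-7) = (f(1,0),f(0,1),f(1,1))
replace slot 2: 2·((-5)+(-7)) − (-5) = -19 → (-5,-19,-7)
replace slot 3: 2·((-5)+(-19)) − (-7) = -41 → (-5,-19,-41)

-5,-19,-41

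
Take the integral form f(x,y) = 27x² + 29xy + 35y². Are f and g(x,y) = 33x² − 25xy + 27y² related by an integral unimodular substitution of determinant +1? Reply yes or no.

D₁ = -2939, D₂ = -2939
f: translate: b→-25 (≡29 mod 54), so (27,29,35)→(27,-25,33)
f: reduced (well bottom): (27,-25,33) with a≤c, −a<b≤a
g: flip: (33,-25,27)→(27,25,33)
g: reduced (well bottom): (27,25,33) with a≤c, −a<b≤a
reduced forms (27, -25, 33) vs (27, 25, 33) ⇒ inequivalent

no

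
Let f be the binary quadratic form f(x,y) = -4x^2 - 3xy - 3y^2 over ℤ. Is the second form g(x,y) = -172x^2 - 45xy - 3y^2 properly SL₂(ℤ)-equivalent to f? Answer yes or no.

D₁ = -39, D₂ = -39
f is negative-definite; reduce −f:
−f: flip: (4,3,3)→(3,-3,4)
−f: translate: b→3 (≡-3 mod 6), so (3,-3,4)→(3,3,4)
−f: reduced (well bottom): (3,3,4) with a≤c, −a<b≤a
flip sign back: reduced form of f is (-3,-3,-4)
g is negative-definite; reduce −g:
−g: flip: (172,45,3)→(3,-45,172)
−g: translate: b→3 (≡-45 mod 6), so (3,-45,172)→(3,3,4)
−g: reduced (well bottom): (3,3,4) with a≤c, −a<b≤a
flip sign back: reduced form of g is (-3,-3,-4)
reduced forms (-3, -3, -4) vs (-3, -3, -4) ⇒ equivalent

yes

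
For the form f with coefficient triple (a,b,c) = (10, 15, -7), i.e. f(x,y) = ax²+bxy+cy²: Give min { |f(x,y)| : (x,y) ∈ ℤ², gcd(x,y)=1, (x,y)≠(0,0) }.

river: ρ → (-7,13,12)
river: ρ → (12,11,-8)
river: ρ → (-8,21,2)
river: ρ → (2,19,-18)
river: ρ → (-18,17,3)
river: ρ → (3,19,-12)
river: ρ → (-12,5,10)
river: ρ → (10,15,-7)
closes: descent 0, river 8
min |a| on river = 2

2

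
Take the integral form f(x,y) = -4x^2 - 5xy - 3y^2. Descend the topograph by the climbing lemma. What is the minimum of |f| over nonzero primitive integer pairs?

translate: b→-3 (≡5 mod 8), so (4,5,3)→(4,-3,2)
flip: (4,-3,2)→(2,3,4)
translate: b→-1 (≡3 mod 4), so (2,3,4)→(2,-1,3)
reduced (well bottom): (2,-1,3) with a≤c, −a<b≤a
well minimum |f| = |-2| = 2 (negative-definite)

2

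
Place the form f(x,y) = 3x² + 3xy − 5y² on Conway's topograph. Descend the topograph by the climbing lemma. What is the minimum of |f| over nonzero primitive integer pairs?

river: ρ → (-5,7,1)
river: ρ → (1,7,-5)
river: ρ → (-5,3,3)
river: ρ → (3,3,-5)
closes: descent 0, river 4
min |a| on river = 1

1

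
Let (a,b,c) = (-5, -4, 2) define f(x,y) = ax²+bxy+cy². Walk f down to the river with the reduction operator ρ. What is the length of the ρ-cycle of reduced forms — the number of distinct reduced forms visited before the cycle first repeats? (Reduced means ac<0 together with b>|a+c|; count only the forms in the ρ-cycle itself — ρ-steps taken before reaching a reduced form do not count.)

D = 56, ⌊√D⌋ = 7
descent: ρ → (2,4,-5)  [lands on river]
river: ρ → (-5,6,1)
river: ρ → (1,6,-5)
river: ρ → (-5,4,2)
ρ-cycle length = 4 (tail of 1 descent step not counted)

4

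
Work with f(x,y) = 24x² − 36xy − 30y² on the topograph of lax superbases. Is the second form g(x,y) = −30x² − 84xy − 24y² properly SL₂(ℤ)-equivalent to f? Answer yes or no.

D₁ = 4176, D₂ = 4176
river cycle of f (length 10): (-30, 36, 24), (24, 60, -6), (-6, 60, 24), (24, 36, -30), (-30, 24, 30), (30, 36, -24), (-24, 60, 6), (6, 60, -24), (-24, 36, 30), (30, 24, -30)
river cycle of g (length 10): (-24, 36, 30), (30, 24, -30), (-30, 36, 24), (24, 60, -6), (-6, 60, 24), (24, 36, -30), (-30, 24, 30), (30, 36, -24), (-24, 60, 6), (6, 60, -24)
cycles coincide ⇒ equivalent

yes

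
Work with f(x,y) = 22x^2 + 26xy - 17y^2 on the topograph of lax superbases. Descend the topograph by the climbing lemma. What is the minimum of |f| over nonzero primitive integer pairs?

river: ρ → (-17,42,6)
river: ρ → (6,42,-17)
river: ρ → (-17,26,22)
river: ρ → (22,18,-21)
river: ρ → (-21,24,19)
river: ρ → (19,14,-26)
river: ρ → (-26,38,7)
river: ρ → (7,46,-2)
river: ρ → (-2,46,7)
river: ρ → (7,38,-26)
river: ρ → (-26,14,19)
river: ρ → (19,24,-21)
river: ρ → (-21,18,22)
river: ρ → (22,26,-17)
closes: descent 0, river 14
min |a| on river = 2

2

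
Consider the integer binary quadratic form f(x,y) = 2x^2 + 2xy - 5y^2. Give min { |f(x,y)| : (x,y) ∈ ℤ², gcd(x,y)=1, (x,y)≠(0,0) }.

descent: ρ → (-5,-2,2)
descent: ρ → (2,6,-1)  [lands on river]
river: ρ → (-1,6,2)
closes: descent 2, river 2
min |a| on river = 1

1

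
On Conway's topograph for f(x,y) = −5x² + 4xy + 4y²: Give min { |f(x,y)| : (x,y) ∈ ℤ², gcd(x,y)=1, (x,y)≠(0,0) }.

river: ρ → (4,4,-5)
river: ρ → (-5,6,3)
river: ρ → (3,6,-5)
river: ρ → (-5,4,4)
closes: descent 0, river 4
min |a| on river = 3

3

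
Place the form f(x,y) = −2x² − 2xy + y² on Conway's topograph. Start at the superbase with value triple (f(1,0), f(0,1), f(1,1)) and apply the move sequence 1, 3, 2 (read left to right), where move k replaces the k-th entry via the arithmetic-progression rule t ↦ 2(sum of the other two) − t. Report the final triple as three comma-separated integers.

start (-2,1,-3) = (f(1,0),f(0,1),f(1,1))
replace slot 1: 2·(1+(-3)) − (-2) = -2 → (-2,1,-3)
replace slot 3: 2·((-2)+1) − (-3) = 1 → (-2,1,1)
replace slot 2: 2·((-2)+1) − 1 = -3 → (-2,-3,1)

-2,-3,1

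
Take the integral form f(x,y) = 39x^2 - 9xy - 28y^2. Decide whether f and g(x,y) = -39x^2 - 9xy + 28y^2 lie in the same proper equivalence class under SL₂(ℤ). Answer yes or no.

D₁ = 4449, D₂ = 4449
river cycle of f (length 82): (-28, 65, 2), (2, 63, -60), (-60, 57, 5), (5, 63, -24), (-24, 33, 35), (35, 37, -22), (-22, 51, 21), (21, 33, -40), (-40, 47, 14), (14, 65, -4), … (72 more)
river cycle of g (length 82): (28, 65, -2), (-2, 63, 60), (60, 57, -5), (-5, 63, 24), (24, 33, -35), (-35, 37, 22), (22, 51, -21), (-21, 33, 40), (40, 47, -14), (-14, 65, 4), … (72 more)
cycles differ ⇒ inequivalent

no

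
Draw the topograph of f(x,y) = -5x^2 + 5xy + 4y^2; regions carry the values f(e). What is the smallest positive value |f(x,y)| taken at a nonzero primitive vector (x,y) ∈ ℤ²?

river: ρ → (4,3,-6)
river: ρ → (-6,9,1)
river: ρ → (1,9,-6)
river: ρ → (-6,3,4)
river: ρ → (4,5,-5)
river: ρ → (-5,5,4)
closes: descent 0, river 6
min |a| on river = 1

1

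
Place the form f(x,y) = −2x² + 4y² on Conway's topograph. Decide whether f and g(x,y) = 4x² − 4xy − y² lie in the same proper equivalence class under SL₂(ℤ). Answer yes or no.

D₁ = 32, D₂ = 32
river cycle of f (length 2): (-2, 4, 2), (2, 4, -2)
river cycle of g (length 2): (-1, 4, 4), (4, 4, -1)
cycles differ ⇒ inequivalent

no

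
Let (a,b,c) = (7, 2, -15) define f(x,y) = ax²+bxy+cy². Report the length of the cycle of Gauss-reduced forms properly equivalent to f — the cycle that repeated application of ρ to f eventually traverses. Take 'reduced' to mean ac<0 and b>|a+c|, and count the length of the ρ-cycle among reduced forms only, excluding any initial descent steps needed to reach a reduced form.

D = 424, ⌊√D⌋ = 20
descent: ρ → (-15,-2,7)
descent: ρ → (7,16,-6)  [lands on river]
river: ρ → (-6,20,1)
river: ρ → (1,20,-6)
river: ρ → (-6,16,7)
river: ρ → (7,12,-10)
river: ρ → (-10,8,9)
river: ρ → (9,10,-9)
river: ρ → (-9,8,10)
river: ρ → (10,12,-7)
river: ρ → (-7,16,6)
river: ρ → (6,20,-1)
river: ρ → (-1,20,6)
river: ρ → (6,16,-7)
river: ρ → (-7,12,10)
river: ρ → (10,8,-9)
river: ρ → (-9,10,9)
river: ρ → (9,8,-10)
river: ρ → (-10,12,7)
ρ-cycle length = 18 (tail of 2 descent steps not counted)

18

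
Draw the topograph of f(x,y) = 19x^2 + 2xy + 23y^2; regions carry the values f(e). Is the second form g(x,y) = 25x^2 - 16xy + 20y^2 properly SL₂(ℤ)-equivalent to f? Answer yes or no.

D₁ = -1744, D₂ = -1744
f: reduced (well bottom): (19,2,23) with a≤c, −a<b≤a
g: flip: (25,-16,20)→(20,16,25)
g: reduced (well bottom): (20,16,25) with a≤c, −a<b≤a
reduced forms (19, 2, 23) vs (20, 16, 25) ⇒ inequivalent

no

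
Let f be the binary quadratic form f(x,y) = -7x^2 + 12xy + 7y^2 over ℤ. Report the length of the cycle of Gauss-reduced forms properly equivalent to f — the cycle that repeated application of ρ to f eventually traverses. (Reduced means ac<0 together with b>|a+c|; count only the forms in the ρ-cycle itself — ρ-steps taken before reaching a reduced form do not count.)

D = 340, ⌊√D⌋ = 18
river: ρ → (7,16,-3)
river: ρ → (-3,14,12)
river: ρ → (12,10,-5)
river: ρ → (-5,10,12)
river: ρ → (12,14,-3)
river: ρ → (-3,16,7)
river: ρ → (7,12,-7)
river: ρ → (-7,16,3)
river: ρ → (3,14,-12)
river: ρ → (-12,10,5)
river: ρ → (5,10,-12)
river: ρ → (-12,14,3)
river: ρ → (3,16,-7)
river: ρ → (-7,12,7)
ρ-cycle length = 14 (tail of 0 descent steps not counted)

14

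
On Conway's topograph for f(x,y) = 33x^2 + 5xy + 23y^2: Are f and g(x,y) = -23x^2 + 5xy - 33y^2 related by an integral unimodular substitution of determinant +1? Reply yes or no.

D₁ = -3011, D₂ = -3011
f: flip: (33,5,23)→(23,-5,33)
f: reduced (well bottom): (23,-5,33) with a≤c, −a<b≤a
g is negative-definite; reduce −g:
−g: reduced (well bottom): (23,-5,33) with a≤c, −a<b≤a
flip sign back: reduced form of g is (-23,5,-33)
reduced forms (23, -5, 33) vs (-23, 5, -33) ⇒ inequivalent

no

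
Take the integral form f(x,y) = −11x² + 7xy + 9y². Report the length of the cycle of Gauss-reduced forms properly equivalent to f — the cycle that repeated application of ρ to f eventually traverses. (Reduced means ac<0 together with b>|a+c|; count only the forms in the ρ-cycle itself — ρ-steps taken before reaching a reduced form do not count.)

D = 445, ⌊√D⌋ = 21
river: ρ → (9,11,-9)
river: ρ → (-9,7,11)
river: ρ → (11,15,-5)
river: ρ → (-5,15,11)
river: ρ → (11,7,-9)
river: ρ → (-9,11,9)
river: ρ → (9,7,-11)
river: ρ → (-11,15,5)
river: ρ → (5,15,-11)
river: ρ → (-11,7,9)
ρ-cycle length = 10 (tail of 0 descent steps not counted)

10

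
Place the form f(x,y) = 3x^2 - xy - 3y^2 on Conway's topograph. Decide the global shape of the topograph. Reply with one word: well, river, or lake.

D = b²−4ac = (-1)² − 4·3·(-3) = 37
D > 0 non-square ⇒ indefinite ⇒ periodic river

river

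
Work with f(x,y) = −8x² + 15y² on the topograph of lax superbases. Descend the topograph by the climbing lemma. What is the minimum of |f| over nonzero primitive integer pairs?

descent: ρ → (15,0,-8)
descent: ρ → (-8,16,7)  [lands on river]
river: ρ → (7,12,-12)
river: ρ → (-12,12,7)
river: ρ → (7,16,-8)
closes: descent 2, river 4
min |a| on river = 7

7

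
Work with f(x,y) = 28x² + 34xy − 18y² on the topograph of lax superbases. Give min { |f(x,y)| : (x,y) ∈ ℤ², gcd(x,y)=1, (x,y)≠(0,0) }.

river: ρ → (-18,38,24)
river: ρ → (24,10,-32)
river: ρ → (-32,54,2)
river: ρ → (2,54,-32)
river: ρ → (-32,10,24)
river: ρ → (24,38,-18)
river: ρ → (-18,34,28)
river: ρ → (28,22,-24)
river: ρ → (-24,26,26)
river: ρ → (26,26,-24)
river: ρ → (-24,22,28)
river: ρ → (28,34,-18)
closes: descent 0, river 12
min |a| on river = 2

2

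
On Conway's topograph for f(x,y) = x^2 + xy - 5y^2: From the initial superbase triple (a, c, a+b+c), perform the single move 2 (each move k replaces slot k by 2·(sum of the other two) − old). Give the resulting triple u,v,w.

start (1,-5,-3) = (f(1,0),f(0,1),f(1,1))
replace slot 2: 2·(1+(-3)) − (-5) = 1 → (1,1,-3)

1,1,-3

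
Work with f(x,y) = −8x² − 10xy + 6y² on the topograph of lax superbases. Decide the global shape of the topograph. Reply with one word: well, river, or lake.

D = b²−4ac = (-10)² − 4·(-8)·6 = 292
D > 0 non-square ⇒ indefinite ⇒ periodic river

river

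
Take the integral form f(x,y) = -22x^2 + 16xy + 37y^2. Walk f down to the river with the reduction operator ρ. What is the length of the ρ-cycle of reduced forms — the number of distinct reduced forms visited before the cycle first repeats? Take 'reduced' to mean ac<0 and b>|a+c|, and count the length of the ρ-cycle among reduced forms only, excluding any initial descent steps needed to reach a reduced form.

D = 3512, ⌊√D⌋ = 59
river: ρ → (37,58,-1)
river: ρ → (-1,58,37)
river: ρ → (37,16,-22)
river: ρ → (-22,28,31)
river: ρ → (31,34,-19)
river: ρ → (-19,42,23)
river: ρ → (23,50,-11)
river: ρ → (-11,38,47)
river: ρ → (47,56,-2)
river: ρ → (-2,56,47)
river: ρ → (47,38,-11)
river: ρ → (-11,50,23)
river: ρ → (23,42,-19)
river: ρ → (-19,34,31)
river: ρ → (31,28,-22)
river: ρ → (-22,16,37)
ρ-cycle length = 16 (tail of 0 descent steps not counted)

16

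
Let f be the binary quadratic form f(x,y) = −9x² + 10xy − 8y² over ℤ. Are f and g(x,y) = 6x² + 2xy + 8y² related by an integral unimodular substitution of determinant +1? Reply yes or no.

D₁ = -188, D₂ = -188
f is negative-definite; reduce −f:
−f: translate: b→8 (≡-10 mod 18), so (9,-10,8)→(9,8,7)
−f: flip: (9,8,7)→(7,-8,9)
−f: translate: b→6 (≡-8 mod 14), so (7,-8,9)→(7,6,8)
−f: reduced (well bottom): (7,6,8) with a≤c, −a<b≤a
flip sign back: reduced form of f is (-7,-6,-8)
g: reduced (well bottom): (6,2,8) with a≤c, −a<b≤a
reduced forms (-7, -6, -8) vs (6, 2, 8) ⇒ inequivalent

no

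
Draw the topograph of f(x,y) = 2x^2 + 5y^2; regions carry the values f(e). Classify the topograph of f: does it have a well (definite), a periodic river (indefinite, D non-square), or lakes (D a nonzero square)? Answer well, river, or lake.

D = b²−4ac = 0² − 4·2·5 = -40
D < 0 ⇒ definite ⇒ every region one sign ⇒ single well

well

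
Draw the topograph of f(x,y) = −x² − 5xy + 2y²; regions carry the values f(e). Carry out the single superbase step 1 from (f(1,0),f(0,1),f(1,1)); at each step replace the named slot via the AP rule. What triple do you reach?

start (-1,2,-4) = (f(1,0),f(0,1),f(1,1))
replace slot 1: 2·(2+(-4)) − (-1) = -3 → (-3,2,-4)

-3,2,-4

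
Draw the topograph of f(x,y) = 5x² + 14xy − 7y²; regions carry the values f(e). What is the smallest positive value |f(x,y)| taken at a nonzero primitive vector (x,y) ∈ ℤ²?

river: ρ → (-7,14,5)
river: ρ → (5,16,-4)
river: ρ → (-4,16,5)
river: ρ → (5,14,-7)
closes: descent 0, river 4
min |a| on river = 4

4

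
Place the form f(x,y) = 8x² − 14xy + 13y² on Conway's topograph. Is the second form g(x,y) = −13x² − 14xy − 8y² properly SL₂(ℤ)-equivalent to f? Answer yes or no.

D₁ = -220, D₂ = -220
f: translate: b→2 (≡-14 mod 16), so (8,-14,13)→(8,2,7)
f: flip: (8,2,7)→(7,-2,8)
f: reduced (well bottom): (7,-2,8) with a≤c, −a<b≤a
g is negative-definite; reduce −g:
−g: translate: b→-12 (≡14 mod 26), so (13,14,8)→(13,-12,7)
−g: flip: (13,-12,7)→(7,12,13)
−g: translate: b→-2 (≡12 mod 14), so (7,12,13)→(7,-2,8)
−g: reduced (well bottom): (7,-2,8) with a≤c, −a<b≤a
flip sign back: reduced form of g is (-7,2,-8)
reduced forms (7, -2, 8) vs (-7, 2, -8) ⇒ inequivalent

no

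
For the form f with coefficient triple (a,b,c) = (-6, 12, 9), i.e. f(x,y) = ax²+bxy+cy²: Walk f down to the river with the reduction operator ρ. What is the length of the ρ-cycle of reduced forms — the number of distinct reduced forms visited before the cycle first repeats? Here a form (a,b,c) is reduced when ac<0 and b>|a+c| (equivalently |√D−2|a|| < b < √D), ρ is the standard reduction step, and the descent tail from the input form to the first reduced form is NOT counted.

D = 360, ⌊√D⌋ = 18
river: ρ → (9,6,-9)
river: ρ → (-9,12,6)
river: ρ → (6,12,-9)
river: ρ → (-9,6,9)
river: ρ → (9,12,-6)
river: ρ → (-6,12,9)
ρ-cycle length = 6 (tail of 0 descent steps not counted)

6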